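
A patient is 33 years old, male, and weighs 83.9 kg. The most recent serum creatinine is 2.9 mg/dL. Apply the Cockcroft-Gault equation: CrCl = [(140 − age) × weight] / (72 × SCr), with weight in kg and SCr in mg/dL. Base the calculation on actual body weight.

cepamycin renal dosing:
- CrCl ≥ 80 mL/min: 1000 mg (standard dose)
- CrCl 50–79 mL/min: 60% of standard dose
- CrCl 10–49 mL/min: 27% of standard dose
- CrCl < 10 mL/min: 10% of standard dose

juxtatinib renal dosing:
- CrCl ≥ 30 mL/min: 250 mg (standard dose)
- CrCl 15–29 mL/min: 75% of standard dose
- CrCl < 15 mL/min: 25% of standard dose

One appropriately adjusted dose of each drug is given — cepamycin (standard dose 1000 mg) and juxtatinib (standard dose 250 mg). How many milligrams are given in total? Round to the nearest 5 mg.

520 mg

CrCl = (140 − 33) × 83.9 / (72 × 2.9) = 8977.3 / 208.80 ≈ 43.0 mL/min
CrCl ≈ 43 mL/min.
cepamycin: 10–49 mL/min → 27% of 1000 mg = 270 mg.
juxtatinib: ≥ 30 mL/min → 100% of 250 mg = 250 mg.
Total = 270 + 250 = 520 mg.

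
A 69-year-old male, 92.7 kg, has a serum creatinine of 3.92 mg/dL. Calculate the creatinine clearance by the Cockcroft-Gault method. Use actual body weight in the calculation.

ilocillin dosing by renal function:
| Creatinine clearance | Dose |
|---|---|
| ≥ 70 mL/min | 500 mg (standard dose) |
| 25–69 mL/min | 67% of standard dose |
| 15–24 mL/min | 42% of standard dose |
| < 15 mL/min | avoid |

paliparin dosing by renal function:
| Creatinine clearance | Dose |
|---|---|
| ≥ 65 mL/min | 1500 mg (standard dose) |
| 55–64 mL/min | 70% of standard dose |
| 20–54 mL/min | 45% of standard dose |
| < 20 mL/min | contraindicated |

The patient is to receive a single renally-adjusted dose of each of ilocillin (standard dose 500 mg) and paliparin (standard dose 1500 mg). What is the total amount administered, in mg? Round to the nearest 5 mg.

885 mg

CrCl = (140 − 69) × 92.7 / (72 × 3.92) = 6581.7 / 282.24 ≈ 23.3 mL/min
CrCl ≈ 23 mL/min.
ilocillin: 15–24 mL/min → 42% of 500 mg = 210 mg.
paliparin: 20–54 mL/min → 45% of 1500 mg = 675 mg.
Total = 210 + 675 = 885 mg.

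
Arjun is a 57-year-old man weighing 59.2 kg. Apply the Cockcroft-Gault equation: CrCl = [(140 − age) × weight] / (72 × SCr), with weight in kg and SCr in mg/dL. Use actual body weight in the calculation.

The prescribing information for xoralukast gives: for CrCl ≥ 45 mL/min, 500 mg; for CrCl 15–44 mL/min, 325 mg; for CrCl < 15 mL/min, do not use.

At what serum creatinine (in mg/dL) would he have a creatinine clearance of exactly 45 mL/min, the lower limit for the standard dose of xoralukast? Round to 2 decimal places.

Standard dose requires CrCl ≥ 45 mL/min.
Set (140 − 57) × 59.2 / (72 × SCr) = 45
SCr = (140 − 57) × 59.2 / (72 × 45) = 1.517 mg/dL

1.52 mg/dL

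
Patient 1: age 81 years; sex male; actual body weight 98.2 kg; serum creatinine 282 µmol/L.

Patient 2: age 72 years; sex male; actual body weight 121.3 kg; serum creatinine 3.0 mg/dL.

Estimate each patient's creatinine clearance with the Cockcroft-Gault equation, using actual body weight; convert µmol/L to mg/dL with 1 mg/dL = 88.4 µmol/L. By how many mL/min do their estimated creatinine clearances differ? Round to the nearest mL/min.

Patient 1: SCr = 282 / 88.4 = 3.19 mg/dL
Patient 1: CrCl = (140 − 81) × 98.2 / (72 × 3.19) = 5793.8 / 229.68 ≈ 25.2 mL/min
Patient 2: CrCl = (140 − 72) × 121.3 / (72 × 3) = 8248.4 / 216.00 ≈ 38.2 mL/min
|25.2 − 38.2| = 13.0 mL/min

13 mL/min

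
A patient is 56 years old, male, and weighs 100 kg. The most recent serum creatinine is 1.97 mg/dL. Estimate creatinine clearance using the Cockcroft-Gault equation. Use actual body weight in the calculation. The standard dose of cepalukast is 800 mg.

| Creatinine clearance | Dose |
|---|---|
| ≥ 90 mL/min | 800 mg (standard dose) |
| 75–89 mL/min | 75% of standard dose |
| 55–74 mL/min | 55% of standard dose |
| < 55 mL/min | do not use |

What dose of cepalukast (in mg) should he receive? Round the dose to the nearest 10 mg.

CrCl = (140 − 56) × 100 / (72 × 1.97) = 8400.0 / 141.84 ≈ 59.2 mL/min
CrCl ≈ 59 mL/min → bracket 55–74 mL/min.
55% of 800 mg = 440 mg

440 mg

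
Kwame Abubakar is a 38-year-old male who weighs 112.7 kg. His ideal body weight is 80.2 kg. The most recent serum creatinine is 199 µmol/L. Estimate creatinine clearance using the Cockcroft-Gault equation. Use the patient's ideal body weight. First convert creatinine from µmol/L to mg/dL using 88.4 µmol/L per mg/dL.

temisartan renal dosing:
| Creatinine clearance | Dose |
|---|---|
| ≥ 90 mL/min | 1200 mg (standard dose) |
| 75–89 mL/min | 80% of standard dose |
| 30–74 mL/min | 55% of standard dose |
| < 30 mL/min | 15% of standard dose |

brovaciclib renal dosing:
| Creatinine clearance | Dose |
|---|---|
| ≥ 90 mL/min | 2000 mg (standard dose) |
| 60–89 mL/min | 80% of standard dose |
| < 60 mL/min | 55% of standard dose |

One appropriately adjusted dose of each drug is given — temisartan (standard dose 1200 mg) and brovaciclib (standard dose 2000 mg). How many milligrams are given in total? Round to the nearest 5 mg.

1760 mg

SCr = 199 / 88.4 = 2.251 mg/dL
CrCl = (140 − 38) × 80.2 / (72 × 2.251) = 8180.4 / 162.07 ≈ 50.5 mL/min
CrCl ≈ 50 mL/min.
temisartan: 30–74 mL/min → 55% of 1200 mg = 660 mg.
brovaciclib: < 60 mL/min → 55% of 2000 mg = 1100 mg.
Total = 660 + 1100 = 1760 mg.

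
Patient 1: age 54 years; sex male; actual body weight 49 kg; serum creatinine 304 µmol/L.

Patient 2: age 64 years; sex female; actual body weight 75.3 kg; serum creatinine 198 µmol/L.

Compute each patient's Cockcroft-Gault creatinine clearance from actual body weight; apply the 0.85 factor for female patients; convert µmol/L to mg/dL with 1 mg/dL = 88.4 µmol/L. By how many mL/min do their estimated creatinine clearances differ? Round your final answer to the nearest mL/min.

Patient 1: SCr = 304 / 88.4 = 3.439 mg/dL
Patient 1: CrCl = (140 − 54) × 49 / (72 × 3.439) = 4214.0 / 247.61 ≈ 17.0 mL/min
Patient 2: SCr = 198 / 88.4 = 2.24 mg/dL
Patient 2: CrCl = (140 − 64) × 75.3 / (72 × 2.24) × 0.85 = 5722.8 / 161.28 × 0.85 ≈ 30.2 mL/min
|17.0 − 30.2| = 13.2 mL/min

13 mL/min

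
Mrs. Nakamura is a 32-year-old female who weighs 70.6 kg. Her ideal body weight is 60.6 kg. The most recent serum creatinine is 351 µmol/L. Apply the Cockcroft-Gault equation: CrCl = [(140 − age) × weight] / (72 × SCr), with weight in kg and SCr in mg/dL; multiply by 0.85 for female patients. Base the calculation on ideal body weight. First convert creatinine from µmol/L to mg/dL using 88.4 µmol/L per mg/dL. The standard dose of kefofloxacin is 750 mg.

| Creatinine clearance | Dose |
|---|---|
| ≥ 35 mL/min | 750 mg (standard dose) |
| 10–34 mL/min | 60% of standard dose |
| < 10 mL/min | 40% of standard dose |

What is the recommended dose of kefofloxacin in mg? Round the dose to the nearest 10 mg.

450 mg

SCr = 351 / 88.4 = 3.971 mg/dL
CrCl = (140 − 32) × 60.6 / (72 × 3.971) × 0.85 = 6544.8 / 285.91 × 0.85 ≈ 19.5 mL/min
CrCl ≈ 19 mL/min → bracket 10–34 mL/min.
60% of 750 mg = 450 mg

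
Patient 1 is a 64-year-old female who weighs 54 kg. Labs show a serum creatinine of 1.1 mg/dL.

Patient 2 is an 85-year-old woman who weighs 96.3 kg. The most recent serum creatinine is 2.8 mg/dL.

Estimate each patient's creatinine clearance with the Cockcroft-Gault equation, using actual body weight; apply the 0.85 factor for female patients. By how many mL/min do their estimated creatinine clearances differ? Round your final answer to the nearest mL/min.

Patient 1: CrCl = (140 − 64) × 54 / (72 × 1.1) × 0.85 = 4104.0 / 79.20 × 0.85 ≈ 44.0 mL/min
Patient 2: CrCl = (140 − 85) × 96.3 / (72 × 2.8) × 0.85 = 5296.5 / 201.60 × 0.85 ≈ 22.3 mL/min
|44.0 − 22.3| = 21.7 mL/min

22 mL/min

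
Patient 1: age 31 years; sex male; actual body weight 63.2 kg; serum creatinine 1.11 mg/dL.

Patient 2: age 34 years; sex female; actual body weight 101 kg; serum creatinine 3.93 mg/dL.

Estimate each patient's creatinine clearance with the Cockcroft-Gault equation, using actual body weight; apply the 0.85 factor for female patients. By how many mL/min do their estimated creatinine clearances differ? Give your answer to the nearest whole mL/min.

54 mL/min

Patient 1: CrCl = (140 − 31) × 63.2 / (72 × 1.11) = 6888.8 / 79.92 ≈ 86.2 mL/min
Patient 2: CrCl = (140 − 34) × 101 / (72 × 3.93) × 0.85 = 10706.0 / 282.96 × 0.85 ≈ 32.2 mL/min
|86.2 − 32.2| = 54.0 mL/min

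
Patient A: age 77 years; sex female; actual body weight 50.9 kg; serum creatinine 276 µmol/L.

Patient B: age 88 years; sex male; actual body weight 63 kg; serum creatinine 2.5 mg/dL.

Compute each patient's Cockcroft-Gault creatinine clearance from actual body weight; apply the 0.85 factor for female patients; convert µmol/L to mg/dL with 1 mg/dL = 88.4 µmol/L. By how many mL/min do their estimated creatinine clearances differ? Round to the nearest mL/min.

6 mL/min

Patient A: SCr = 276 / 88.4 = 3.122 mg/dL
Patient A: CrCl = (140 − 77) × 50.9 / (72 × 3.122) × 0.85 = 3206.7 / 224.78 × 0.85 ≈ 12.1 mL/min
Patient B: CrCl = (140 − 88) × 63 / (72 × 2.5) = 3276.0 / 180.00 ≈ 18.2 mL/min
|12.1 − 18.2| = 6.1 mL/min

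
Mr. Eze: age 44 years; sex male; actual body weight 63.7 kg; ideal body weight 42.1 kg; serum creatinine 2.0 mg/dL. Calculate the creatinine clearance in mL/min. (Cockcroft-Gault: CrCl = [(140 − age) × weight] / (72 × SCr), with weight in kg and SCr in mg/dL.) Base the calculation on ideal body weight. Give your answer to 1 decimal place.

28.1 mL/min

CrCl = (140 − 44) × 42.1 / (72 × 2) = 4041.6 / 144.00 ≈ 28.1 mL/min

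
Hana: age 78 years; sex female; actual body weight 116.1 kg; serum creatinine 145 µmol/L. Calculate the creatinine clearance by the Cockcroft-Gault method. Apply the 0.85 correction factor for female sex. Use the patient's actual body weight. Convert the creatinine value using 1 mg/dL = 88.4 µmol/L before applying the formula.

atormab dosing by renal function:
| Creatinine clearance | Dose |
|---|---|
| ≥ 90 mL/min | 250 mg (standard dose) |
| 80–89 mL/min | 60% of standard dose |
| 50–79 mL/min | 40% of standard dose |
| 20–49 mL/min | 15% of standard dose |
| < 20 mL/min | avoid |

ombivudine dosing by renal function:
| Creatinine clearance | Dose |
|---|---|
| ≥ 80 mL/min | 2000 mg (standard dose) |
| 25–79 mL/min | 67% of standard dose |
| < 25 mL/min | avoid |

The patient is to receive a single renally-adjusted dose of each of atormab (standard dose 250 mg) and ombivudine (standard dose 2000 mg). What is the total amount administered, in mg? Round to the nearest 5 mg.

SCr = 145 / 88.4 = 1.64 mg/dL
CrCl = (140 − 78) × 116.1 / (72 × 1.64) × 0.85 = 7198.2 / 118.08 × 0.85 ≈ 51.8 mL/min
CrCl ≈ 52 mL/min.
atormab: 50–79 mL/min → 40% of 250 mg = 100 mg.
ombivudine: 25–79 mL/min → 67% of 2000 mg = 1340 mg.
Total = 100 + 1340 = 1440 mg.

1440 mg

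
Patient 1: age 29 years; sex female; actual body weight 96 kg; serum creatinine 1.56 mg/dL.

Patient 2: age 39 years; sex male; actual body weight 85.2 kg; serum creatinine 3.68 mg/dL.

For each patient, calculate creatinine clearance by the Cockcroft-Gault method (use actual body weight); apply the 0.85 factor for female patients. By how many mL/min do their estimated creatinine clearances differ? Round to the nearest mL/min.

48 mL/min

Patient 1: CrCl = (140 − 29) × 96 / (72 × 1.56) × 0.85 = 10656.0 / 112.32 × 0.85 ≈ 80.6 mL/min
Patient 2: CrCl = (140 − 39) × 85.2 / (72 × 3.68) = 8605.2 / 264.96 ≈ 32.5 mL/min
|80.6 − 32.5| = 48.1 mL/min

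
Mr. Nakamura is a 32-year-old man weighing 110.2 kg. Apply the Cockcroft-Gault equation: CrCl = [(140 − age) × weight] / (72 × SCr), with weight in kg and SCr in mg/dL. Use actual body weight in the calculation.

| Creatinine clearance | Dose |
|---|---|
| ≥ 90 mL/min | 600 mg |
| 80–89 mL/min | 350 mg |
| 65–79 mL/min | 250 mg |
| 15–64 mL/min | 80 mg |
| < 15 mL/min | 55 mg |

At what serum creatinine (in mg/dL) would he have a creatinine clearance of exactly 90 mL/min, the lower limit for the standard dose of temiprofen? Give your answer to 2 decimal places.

Standard dose requires CrCl ≥ 90 mL/min.
Set (140 − 32) × 110.2 / (72 × SCr) = 90
SCr = (140 − 32) × 110.2 / (72 × 90) = 1.837 mg/dL

1.84 mg/dL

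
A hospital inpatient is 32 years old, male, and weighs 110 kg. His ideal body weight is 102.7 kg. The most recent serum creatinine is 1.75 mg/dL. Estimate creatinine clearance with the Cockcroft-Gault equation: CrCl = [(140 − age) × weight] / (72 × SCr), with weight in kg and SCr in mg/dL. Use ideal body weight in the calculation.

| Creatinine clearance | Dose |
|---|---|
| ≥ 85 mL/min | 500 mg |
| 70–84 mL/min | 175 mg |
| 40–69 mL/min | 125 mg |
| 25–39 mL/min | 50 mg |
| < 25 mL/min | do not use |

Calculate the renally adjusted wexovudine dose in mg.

500 mg

CrCl = (140 − 32) × 102.7 / (72 × 1.75) = 11091.6 / 126.00 ≈ 88.0 mL/min
CrCl ≈ 88 mL/min → bracket ≥ 85 mL/min.
Dose for this bracket: 500 mg.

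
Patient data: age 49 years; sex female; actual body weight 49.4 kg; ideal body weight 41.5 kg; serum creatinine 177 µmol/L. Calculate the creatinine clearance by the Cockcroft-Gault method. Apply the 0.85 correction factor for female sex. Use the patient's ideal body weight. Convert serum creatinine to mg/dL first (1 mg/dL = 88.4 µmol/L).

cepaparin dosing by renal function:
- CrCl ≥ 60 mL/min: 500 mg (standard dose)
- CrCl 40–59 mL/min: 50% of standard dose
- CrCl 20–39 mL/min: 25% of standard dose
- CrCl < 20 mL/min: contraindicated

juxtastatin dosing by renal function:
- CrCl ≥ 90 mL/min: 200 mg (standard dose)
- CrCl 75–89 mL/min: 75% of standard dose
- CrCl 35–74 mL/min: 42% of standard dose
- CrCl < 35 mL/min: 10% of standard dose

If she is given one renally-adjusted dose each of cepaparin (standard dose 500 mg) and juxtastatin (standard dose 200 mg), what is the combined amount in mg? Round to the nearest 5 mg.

SCr = 177 / 88.4 = 2.002 mg/dL
CrCl = (140 − 49) × 41.5 / (72 × 2.002) × 0.85 = 3776.5 / 144.14 × 0.85 ≈ 22.3 mL/min
CrCl ≈ 22 mL/min.
cepaparin: 20–39 mL/min → 25% of 500 mg = 125 mg.
juxtastatin: < 35 mL/min → 10% of 200 mg = 20 mg.
Total = 125 + 20 = 145 mg.

145 mg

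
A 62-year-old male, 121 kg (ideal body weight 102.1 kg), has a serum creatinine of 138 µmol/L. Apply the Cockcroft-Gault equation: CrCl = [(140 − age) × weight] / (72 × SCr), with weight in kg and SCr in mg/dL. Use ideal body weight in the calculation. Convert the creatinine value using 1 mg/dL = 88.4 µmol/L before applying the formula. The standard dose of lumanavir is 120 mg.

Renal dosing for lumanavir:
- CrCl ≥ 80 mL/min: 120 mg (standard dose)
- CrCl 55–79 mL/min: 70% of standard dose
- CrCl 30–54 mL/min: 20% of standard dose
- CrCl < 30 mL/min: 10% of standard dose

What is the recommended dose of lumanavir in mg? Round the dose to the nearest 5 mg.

85 mg

SCr = 138 / 88.4 = 1.561 mg/dL
CrCl = (140 − 62) × 102.1 / (72 × 1.561) = 7963.8 / 112.39 ≈ 70.9 mL/min
CrCl ≈ 71 mL/min → bracket 55–79 mL/min.
70% of 120 mg = 84 mg → 85 mg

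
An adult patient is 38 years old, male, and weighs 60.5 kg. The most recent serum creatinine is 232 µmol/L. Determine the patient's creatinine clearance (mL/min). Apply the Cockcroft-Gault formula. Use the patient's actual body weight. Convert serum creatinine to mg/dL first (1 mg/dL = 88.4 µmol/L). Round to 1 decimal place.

SCr = 232 / 88.4 = 2.624 mg/dL
CrCl = (140 − 38) × 60.5 / (72 × 2.624) = 6171.0 / 188.93 ≈ 32.7 mL/min

32.7 mL/min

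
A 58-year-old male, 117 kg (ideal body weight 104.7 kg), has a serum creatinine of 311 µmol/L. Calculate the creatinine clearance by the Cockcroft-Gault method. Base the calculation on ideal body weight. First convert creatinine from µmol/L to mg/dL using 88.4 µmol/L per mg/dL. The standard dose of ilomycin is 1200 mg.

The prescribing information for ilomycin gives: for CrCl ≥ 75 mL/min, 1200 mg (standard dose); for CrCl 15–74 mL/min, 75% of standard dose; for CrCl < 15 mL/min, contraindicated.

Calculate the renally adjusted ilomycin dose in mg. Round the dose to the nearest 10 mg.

900 mg

SCr = 311 / 88.4 = 3.518 mg/dL
CrCl = (140 − 58) × 104.7 / (72 × 3.518) = 8585.4 / 253.30 ≈ 33.9 mL/min
CrCl ≈ 34 mL/min → bracket 15–74 mL/min.
75% of 1200 mg = 900 mg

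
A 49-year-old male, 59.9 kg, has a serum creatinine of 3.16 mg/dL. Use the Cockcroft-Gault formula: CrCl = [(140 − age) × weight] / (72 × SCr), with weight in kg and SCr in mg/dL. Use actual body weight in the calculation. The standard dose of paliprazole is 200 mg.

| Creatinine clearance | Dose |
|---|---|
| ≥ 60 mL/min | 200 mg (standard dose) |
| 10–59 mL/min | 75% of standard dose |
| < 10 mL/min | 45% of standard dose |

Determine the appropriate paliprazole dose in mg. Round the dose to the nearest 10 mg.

150 mg

CrCl = (140 − 49) × 59.9 / (72 × 3.16) = 5450.9 / 227.52 ≈ 24.0 mL/min
CrCl ≈ 24 mL/min → bracket 10–59 mL/min.
75% of 200 mg = 150 mg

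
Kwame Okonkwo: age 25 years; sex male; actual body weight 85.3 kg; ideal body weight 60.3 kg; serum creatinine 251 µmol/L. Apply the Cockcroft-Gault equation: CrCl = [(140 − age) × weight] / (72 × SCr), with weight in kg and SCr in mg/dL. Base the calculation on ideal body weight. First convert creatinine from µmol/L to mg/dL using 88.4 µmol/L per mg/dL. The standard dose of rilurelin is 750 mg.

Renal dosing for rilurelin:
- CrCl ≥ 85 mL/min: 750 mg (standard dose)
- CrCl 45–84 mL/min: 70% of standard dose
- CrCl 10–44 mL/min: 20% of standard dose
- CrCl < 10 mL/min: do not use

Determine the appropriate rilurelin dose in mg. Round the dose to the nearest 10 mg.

SCr = 251 / 88.4 = 2.839 mg/dL
CrCl = (140 − 25) × 60.3 / (72 × 2.839) = 6934.5 / 204.41 ≈ 33.9 mL/min
CrCl ≈ 34 mL/min → bracket 10–44 mL/min.
20% of 750 mg = 150 mg

150 mg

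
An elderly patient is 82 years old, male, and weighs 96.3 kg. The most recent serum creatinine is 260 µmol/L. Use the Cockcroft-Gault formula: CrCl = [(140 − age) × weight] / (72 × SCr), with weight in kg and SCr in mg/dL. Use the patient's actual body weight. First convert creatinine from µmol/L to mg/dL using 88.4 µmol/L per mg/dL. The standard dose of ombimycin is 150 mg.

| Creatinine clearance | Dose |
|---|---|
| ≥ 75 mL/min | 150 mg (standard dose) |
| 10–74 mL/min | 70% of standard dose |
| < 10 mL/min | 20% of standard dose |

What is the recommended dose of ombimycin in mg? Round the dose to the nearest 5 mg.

SCr = 260 / 88.4 = 2.941 mg/dL
CrCl = (140 − 82) × 96.3 / (72 × 2.941) = 5585.4 / 211.75 ≈ 26.4 mL/min
CrCl ≈ 26 mL/min → bracket 10–74 mL/min.
70% of 150 mg = 105 mg

105 mg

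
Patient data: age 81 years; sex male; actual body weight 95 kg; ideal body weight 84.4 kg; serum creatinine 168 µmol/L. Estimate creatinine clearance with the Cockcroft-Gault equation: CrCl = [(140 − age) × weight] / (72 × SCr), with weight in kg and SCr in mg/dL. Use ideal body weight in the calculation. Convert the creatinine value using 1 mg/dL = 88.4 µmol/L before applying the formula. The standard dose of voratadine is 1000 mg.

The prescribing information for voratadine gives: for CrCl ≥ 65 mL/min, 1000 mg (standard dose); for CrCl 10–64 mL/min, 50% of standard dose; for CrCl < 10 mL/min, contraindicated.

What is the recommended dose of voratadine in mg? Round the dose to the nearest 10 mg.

SCr = 168 / 88.4 = 1.9 mg/dL
CrCl = (140 − 81) × 84.4 / (72 × 1.9) = 4979.6 / 136.80 ≈ 36.4 mL/min
CrCl ≈ 36 mL/min → bracket 10–64 mL/min.
50% of 1000 mg = 500 mg

500 mg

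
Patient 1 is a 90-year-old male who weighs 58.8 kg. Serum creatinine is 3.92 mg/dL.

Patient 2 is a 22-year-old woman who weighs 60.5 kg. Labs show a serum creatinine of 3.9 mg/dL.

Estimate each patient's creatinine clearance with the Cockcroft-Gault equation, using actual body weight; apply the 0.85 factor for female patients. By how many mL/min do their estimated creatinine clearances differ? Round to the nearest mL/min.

Patient 1: CrCl = (140 − 90) × 58.8 / (72 × 3.92) = 2940.0 / 282.24 ≈ 10.4 mL/min
Patient 2: CrCl = (140 − 22) × 60.5 / (72 × 3.9) × 0.85 = 7139.0 / 280.80 × 0.85 ≈ 21.6 mL/min
|10.4 − 21.6| = 11.2 mL/min

11 mL/min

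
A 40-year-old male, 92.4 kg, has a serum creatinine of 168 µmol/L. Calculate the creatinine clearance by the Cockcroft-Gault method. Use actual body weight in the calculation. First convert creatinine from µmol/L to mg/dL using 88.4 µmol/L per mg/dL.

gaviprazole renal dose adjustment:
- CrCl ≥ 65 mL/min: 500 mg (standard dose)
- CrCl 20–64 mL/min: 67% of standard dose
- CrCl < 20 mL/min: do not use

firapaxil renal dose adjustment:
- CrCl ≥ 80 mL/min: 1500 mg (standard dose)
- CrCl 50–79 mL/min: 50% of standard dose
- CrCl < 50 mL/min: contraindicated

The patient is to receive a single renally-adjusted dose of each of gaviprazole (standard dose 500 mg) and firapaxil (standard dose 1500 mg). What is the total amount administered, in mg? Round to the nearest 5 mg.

SCr = 168 / 88.4 = 1.9 mg/dL
CrCl = (140 − 40) × 92.4 / (72 × 1.9) = 9240.0 / 136.80 ≈ 67.5 mL/min
CrCl ≈ 68 mL/min.
gaviprazole: ≥ 65 mL/min → 100% of 500 mg = 500 mg.
firapaxil: 50–79 mL/min → 50% of 1500 mg = 750 mg.
Total = 500 + 750 = 1250 mg.

1250 mg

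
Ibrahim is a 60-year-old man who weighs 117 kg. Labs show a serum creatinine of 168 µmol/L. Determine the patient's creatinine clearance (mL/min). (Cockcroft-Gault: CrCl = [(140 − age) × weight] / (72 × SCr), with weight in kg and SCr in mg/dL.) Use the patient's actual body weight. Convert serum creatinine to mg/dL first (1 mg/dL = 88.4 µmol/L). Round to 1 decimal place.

68.4 mL/min

SCr = 168 / 88.4 = 1.9 mg/dL
CrCl = (140 − 60) × 117 / (72 × 1.9) = 9360.0 / 136.80 ≈ 68.4 mL/min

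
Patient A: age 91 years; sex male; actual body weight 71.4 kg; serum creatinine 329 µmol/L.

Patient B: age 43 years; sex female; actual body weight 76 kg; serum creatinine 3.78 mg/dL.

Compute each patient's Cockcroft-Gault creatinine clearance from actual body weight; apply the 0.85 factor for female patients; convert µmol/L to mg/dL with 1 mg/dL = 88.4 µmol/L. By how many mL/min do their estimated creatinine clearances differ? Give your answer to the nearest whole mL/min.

Patient A: SCr = 329 / 88.4 = 3.722 mg/dL
Patient A: CrCl = (140 − 91) × 71.4 / (72 × 3.722) = 3498.6 / 267.98 ≈ 13.1 mL/min
Patient B: CrCl = (140 − 43) × 76 / (72 × 3.78) × 0.85 = 7372.0 / 272.16 × 0.85 ≈ 23.0 mL/min
|13.1 − 23.0| = 9.9 mL/min

10 mL/min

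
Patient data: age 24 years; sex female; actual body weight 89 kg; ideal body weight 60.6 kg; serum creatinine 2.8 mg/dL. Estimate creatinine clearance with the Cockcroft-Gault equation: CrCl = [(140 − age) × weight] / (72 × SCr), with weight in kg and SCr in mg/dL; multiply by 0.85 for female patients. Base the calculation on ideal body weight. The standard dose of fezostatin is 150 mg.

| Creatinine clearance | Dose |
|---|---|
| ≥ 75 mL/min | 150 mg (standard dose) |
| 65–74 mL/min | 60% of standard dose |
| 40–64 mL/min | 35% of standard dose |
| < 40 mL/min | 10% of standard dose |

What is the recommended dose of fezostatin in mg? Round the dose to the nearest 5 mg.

CrCl = (140 − 24) × 60.6 / (72 × 2.8) × 0.85 = 7029.6 / 201.60 × 0.85 ≈ 29.6 mL/min
CrCl ≈ 30 mL/min → bracket < 40 mL/min.
10% of 150 mg = 15 mg

15 mg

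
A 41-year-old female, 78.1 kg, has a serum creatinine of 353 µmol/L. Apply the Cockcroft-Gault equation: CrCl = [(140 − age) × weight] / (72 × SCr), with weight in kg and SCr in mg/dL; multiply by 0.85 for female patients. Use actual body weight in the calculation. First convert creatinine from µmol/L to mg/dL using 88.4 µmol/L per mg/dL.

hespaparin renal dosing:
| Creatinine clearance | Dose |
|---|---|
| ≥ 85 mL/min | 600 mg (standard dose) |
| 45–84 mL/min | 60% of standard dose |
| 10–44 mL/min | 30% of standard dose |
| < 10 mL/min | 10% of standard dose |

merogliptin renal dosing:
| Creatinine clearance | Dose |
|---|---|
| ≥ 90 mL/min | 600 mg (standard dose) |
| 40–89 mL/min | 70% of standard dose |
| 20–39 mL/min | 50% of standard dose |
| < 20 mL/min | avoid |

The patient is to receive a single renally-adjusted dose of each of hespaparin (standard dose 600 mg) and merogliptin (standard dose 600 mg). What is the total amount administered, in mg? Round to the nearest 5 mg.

SCr = 353 / 88.4 = 3.993 mg/dL
CrCl = (140 − 41) × 78.1 / (72 × 3.993) × 0.85 = 7731.9 / 287.50 × 0.85 ≈ 22.9 mL/min
CrCl ≈ 23 mL/min.
hespaparin: 10–44 mL/min → 30% of 600 mg = 180 mg.
merogliptin: 20–39 mL/min → 50% of 600 mg = 300 mg.
Total = 180 + 300 = 480 mg.

480 mg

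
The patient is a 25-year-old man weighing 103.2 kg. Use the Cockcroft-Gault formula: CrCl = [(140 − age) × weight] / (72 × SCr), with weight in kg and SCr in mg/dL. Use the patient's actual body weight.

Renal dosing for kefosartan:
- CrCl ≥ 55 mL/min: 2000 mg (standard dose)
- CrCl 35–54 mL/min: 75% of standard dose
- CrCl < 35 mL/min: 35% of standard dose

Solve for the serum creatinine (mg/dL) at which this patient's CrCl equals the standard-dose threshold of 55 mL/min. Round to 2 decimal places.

Standard dose requires CrCl ≥ 55 mL/min.
Set (140 − 25) × 103.2 / (72 × SCr) = 55
SCr = (140 − 25) × 103.2 / (72 × 55) = 2.997 mg/dL

3.00 mg/dL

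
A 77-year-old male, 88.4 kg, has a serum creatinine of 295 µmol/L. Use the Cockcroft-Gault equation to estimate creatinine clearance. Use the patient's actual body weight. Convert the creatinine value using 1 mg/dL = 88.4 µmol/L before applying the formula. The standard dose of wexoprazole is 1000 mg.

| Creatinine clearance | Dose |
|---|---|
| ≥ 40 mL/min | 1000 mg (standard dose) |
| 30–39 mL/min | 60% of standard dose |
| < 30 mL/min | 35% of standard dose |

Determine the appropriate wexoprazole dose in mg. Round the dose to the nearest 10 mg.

SCr = 295 / 88.4 = 3.337 mg/dL
CrCl = (140 − 77) × 88.4 / (72 × 3.337) = 5569.2 / 240.26 ≈ 23.2 mL/min
CrCl ≈ 23 mL/min → bracket < 30 mL/min.
35% of 1000 mg = 350 mg

350 mg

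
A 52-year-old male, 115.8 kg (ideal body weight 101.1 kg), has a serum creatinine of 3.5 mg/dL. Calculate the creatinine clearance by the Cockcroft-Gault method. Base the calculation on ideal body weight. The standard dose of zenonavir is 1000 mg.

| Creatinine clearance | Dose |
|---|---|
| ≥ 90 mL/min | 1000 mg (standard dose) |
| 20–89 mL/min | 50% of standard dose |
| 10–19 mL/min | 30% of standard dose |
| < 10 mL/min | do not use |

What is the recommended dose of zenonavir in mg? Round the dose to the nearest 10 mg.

CrCl = (140 − 52) × 101.1 / (72 × 3.5) = 8896.8 / 252.00 ≈ 35.3 mL/min
CrCl ≈ 35 mL/min → bracket 20–89 mL/min.
50% of 1000 mg = 500 mg

500 mg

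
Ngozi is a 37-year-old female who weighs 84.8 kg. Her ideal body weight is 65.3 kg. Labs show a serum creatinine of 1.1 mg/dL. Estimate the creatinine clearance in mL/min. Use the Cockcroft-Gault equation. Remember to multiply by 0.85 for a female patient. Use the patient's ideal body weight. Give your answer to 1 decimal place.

CrCl = (140 − 37) × 65.3 / (72 × 1.1) × 0.85 = 6725.9 / 79.20 × 0.85 ≈ 72.2 mL/min

72.2 mL/min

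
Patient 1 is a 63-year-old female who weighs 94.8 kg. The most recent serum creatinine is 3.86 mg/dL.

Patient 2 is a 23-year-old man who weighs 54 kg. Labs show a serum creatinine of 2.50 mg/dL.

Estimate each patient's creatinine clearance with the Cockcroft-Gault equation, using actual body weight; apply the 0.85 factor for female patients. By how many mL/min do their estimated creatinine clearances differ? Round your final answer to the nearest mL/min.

Patient 1: CrCl = (140 − 63) × 94.8 / (72 × 3.86) × 0.85 = 7299.6 / 277.92 × 0.85 ≈ 22.3 mL/min
Patient 2: CrCl = (140 − 23) × 54 / (72 × 2.5) = 6318.0 / 180.00 ≈ 35.1 mL/min
|22.3 − 35.1| = 12.8 mL/min

13 mL/min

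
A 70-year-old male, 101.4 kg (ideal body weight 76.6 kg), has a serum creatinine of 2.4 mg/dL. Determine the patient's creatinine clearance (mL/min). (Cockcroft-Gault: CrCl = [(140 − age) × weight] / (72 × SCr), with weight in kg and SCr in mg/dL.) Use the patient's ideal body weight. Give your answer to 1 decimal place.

31.0 mL/min

CrCl = (140 − 70) × 76.6 / (72 × 2.4) = 5362.0 / 172.80 ≈ 31.0 mL/min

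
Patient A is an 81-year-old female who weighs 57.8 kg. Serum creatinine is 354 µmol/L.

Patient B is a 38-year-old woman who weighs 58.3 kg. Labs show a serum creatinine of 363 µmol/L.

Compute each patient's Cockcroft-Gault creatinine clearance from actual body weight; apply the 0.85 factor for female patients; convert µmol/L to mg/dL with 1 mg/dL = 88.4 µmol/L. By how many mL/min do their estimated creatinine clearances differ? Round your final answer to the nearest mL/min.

7 mL/min

Patient A: SCr = 354 / 88.4 = 4.005 mg/dL
Patient A: CrCl = (140 − 81) × 57.8 / (72 × 4.005) × 0.85 = 3410.2 / 288.36 × 0.85 ≈ 10.1 mL/min
Patient B: SCr = 363 / 88.4 = 4.106 mg/dL
Patient B: CrCl = (140 − 38) × 58.3 / (72 × 4.106) × 0.85 = 5946.6 / 295.63 × 0.85 ≈ 17.1 mL/min
|10.1 − 17.1| = 7.0 mL/min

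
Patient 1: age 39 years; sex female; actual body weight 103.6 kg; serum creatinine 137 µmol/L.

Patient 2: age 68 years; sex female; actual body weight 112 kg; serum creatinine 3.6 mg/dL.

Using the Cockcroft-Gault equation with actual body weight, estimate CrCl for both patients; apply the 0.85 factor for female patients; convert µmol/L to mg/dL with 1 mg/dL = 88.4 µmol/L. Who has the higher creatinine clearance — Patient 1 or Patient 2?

Patient 1: SCr = 137 / 88.4 = 1.55 mg/dL
Patient 1: CrCl = (140 − 39) × 103.6 / (72 × 1.55) × 0.85 = 10463.6 / 111.60 × 0.85 ≈ 79.7 mL/min
Patient 2: CrCl = (140 − 68) × 112 / (72 × 3.6) × 0.85 = 8064.0 / 259.20 × 0.85 ≈ 26.4 mL/min
79.7 vs 26.4 mL/min → Patient 1 is higher.

Patient 1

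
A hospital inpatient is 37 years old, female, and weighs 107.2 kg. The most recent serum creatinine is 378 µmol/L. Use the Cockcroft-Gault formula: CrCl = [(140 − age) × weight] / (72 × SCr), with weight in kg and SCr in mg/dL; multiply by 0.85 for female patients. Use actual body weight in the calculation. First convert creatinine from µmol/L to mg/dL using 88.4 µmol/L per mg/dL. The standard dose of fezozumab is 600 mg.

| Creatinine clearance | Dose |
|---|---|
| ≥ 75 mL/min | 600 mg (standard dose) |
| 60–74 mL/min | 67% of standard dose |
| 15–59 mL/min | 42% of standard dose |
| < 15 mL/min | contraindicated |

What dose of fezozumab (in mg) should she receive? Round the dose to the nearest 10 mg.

250 mg

SCr = 378 / 88.4 = 4.276 mg/dL
CrCl = (140 − 37) × 107.2 / (72 × 4.276) × 0.85 = 11041.6 / 307.87 × 0.85 ≈ 30.5 mL/min
CrCl ≈ 30 mL/min → bracket 15–59 mL/min.
42% of 600 mg = 252 mg → 250 mg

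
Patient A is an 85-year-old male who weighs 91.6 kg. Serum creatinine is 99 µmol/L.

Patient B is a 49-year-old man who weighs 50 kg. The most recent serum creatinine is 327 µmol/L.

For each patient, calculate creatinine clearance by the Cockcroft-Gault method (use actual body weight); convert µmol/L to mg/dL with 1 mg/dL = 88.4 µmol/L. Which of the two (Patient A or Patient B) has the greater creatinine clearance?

Patient A: SCr = 99 / 88.4 = 1.12 mg/dL
Patient A: CrCl = (140 − 85) × 91.6 / (72 × 1.12) = 5038.0 / 80.64 ≈ 62.5 mL/min
Patient B: SCr = 327 / 88.4 = 3.699 mg/dL
Patient B: CrCl = (140 − 49) × 50 / (72 × 3.699) = 4550.0 / 266.33 ≈ 17.1 mL/min
62.5 vs 17.1 mL/min → Patient A is higher.

Patient A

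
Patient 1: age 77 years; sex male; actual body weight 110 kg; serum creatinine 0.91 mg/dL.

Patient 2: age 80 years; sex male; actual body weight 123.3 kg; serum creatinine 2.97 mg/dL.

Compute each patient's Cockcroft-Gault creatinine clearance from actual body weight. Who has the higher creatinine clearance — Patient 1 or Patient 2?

Patient 1

Patient 1: CrCl = (140 − 77) × 110 / (72 × 0.91) = 6930.0 / 65.52 ≈ 105.8 mL/min
Patient 2: CrCl = (140 − 80) × 123.3 / (72 × 2.97) = 7398.0 / 213.84 ≈ 34.6 mL/min
105.8 vs 34.6 mL/min → Patient 1 is higher.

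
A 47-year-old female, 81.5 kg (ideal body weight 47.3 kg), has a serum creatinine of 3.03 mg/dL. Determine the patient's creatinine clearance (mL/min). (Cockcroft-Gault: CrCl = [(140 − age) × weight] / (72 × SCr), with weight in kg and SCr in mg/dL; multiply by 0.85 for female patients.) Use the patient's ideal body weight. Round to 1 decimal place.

17.1 mL/min

CrCl = (140 − 47) × 47.3 / (72 × 3.03) × 0.85 = 4398.9 / 218.16 × 0.85 ≈ 17.1 mL/min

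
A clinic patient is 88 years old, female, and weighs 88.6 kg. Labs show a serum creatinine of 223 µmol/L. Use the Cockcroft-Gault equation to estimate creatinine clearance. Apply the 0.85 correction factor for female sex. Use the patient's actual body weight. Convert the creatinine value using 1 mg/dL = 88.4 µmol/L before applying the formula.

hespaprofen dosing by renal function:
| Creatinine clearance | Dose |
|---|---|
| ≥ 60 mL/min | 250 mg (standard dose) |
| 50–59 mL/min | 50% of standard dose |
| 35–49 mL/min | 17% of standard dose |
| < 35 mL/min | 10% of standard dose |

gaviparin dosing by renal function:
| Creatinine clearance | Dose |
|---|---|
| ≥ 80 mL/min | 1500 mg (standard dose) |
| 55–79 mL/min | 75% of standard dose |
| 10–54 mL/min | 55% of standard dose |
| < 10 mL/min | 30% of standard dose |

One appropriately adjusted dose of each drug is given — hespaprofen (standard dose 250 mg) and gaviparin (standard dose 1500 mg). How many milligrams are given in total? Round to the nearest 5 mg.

850 mg

SCr = 223 / 88.4 = 2.523 mg/dL
CrCl = (140 − 88) × 88.6 / (72 × 2.523) × 0.85 = 4607.2 / 181.66 × 0.85 ≈ 21.6 mL/min
CrCl ≈ 22 mL/min.
hespaprofen: < 35 mL/min → 10% of 250 mg = 25 mg.
gaviparin: 10–54 mL/min → 55% of 1500 mg = 825 mg.
Total = 25 + 825 = 850 mg.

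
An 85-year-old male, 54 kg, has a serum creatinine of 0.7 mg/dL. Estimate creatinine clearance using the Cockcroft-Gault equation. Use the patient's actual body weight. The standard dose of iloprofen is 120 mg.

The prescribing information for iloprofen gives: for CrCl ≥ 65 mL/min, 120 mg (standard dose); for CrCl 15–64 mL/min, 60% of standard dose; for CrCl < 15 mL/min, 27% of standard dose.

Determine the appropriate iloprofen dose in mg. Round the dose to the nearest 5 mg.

70 mg

CrCl = (140 − 85) × 54 / (72 × 0.7) = 2970.0 / 50.40 ≈ 58.9 mL/min
CrCl ≈ 59 mL/min → bracket 15–64 mL/min.
60% of 120 mg = 72 mg → 70 mg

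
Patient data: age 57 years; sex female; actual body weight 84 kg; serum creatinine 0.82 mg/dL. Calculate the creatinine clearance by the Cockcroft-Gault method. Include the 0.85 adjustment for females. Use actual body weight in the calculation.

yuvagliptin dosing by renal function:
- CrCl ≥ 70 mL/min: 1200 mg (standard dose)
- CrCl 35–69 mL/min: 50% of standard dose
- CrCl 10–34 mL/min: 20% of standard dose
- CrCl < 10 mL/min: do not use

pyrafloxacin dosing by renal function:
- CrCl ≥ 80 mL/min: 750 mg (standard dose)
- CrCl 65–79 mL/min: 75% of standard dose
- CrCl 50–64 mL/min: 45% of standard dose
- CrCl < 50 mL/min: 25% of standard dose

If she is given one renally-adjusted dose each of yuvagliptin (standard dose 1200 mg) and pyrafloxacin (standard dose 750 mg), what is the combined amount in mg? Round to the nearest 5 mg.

CrCl = (140 − 57) × 84 / (72 × 0.82) × 0.85 = 6972.0 / 59.04 × 0.85 ≈ 100.4 mL/min
CrCl ≈ 100 mL/min.
yuvagliptin: ≥ 70 mL/min → 100% of 1200 mg = 1200 mg.
pyrafloxacin: ≥ 80 mL/min → 100% of 750 mg = 750 mg.
Total = 1200 + 750 = 1950 mg.

1950 mg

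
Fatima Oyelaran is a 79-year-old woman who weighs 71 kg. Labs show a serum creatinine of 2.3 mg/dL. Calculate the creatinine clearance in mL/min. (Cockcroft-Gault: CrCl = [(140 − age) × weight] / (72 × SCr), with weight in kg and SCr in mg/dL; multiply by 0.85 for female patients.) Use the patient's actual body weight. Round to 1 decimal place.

CrCl = (140 − 79) × 71 / (72 × 2.3) × 0.85 = 4331.0 / 165.60 × 0.85 ≈ 22.2 mL/min

22.2 mL/min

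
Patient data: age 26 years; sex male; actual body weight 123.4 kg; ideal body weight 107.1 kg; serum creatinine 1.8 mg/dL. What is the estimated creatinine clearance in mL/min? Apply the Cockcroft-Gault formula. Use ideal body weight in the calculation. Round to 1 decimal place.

CrCl = (140 − 26) × 107.1 / (72 × 1.8) = 12209.4 / 129.60 ≈ 94.2 mL/min

94.2 mL/min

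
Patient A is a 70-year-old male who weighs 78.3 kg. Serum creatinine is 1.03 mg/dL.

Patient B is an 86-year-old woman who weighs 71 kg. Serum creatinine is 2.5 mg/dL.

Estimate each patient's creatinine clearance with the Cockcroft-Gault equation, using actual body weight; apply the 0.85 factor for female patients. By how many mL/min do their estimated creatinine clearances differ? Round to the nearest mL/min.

56 mL/min

Patient A: CrCl = (140 − 70) × 78.3 / (72 × 1.03) = 5481.0 / 74.16 ≈ 73.9 mL/min
Patient B: CrCl = (140 − 86) × 71 / (72 × 2.5) × 0.85 = 3834.0 / 180.00 × 0.85 ≈ 18.1 mL/min
|73.9 − 18.1| = 55.8 mL/min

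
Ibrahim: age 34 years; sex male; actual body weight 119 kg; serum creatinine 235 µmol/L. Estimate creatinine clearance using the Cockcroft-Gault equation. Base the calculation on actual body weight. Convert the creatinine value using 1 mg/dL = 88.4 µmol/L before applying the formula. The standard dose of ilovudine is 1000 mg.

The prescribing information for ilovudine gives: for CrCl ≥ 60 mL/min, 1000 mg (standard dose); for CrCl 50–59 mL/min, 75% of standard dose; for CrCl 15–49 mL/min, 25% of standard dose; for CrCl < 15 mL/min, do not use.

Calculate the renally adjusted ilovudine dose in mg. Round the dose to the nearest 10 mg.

1000 mg

SCr = 235 / 88.4 = 2.658 mg/dL
CrCl = (140 − 34) × 119 / (72 × 2.658) = 12614.0 / 191.38 ≈ 65.9 mL/min
CrCl ≈ 66 mL/min → bracket ≥ 60 mL/min.
100% of 1000 mg = 1000 mg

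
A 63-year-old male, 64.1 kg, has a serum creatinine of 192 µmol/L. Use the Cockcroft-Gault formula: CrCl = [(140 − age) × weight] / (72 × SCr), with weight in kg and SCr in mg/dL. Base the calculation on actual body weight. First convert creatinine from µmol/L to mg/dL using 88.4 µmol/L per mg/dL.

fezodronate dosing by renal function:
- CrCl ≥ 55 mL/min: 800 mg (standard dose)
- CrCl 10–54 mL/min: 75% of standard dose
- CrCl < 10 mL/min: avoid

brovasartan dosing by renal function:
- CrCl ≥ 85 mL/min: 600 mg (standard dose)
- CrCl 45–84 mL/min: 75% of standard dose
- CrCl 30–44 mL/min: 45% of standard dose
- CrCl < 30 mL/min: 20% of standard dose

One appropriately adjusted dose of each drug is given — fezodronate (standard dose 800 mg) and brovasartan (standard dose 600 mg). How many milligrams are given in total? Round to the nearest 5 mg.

870 mg

SCr = 192 / 88.4 = 2.172 mg/dL
CrCl = (140 − 63) × 64.1 / (72 × 2.172) = 4935.7 / 156.38 ≈ 31.6 mL/min
CrCl ≈ 32 mL/min.
fezodronate: 10–54 mL/min → 75% of 800 mg = 600 mg.
brovasartan: 30–44 mL/min → 45% of 600 mg = 270 mg.
Total = 600 + 270 = 870 mg.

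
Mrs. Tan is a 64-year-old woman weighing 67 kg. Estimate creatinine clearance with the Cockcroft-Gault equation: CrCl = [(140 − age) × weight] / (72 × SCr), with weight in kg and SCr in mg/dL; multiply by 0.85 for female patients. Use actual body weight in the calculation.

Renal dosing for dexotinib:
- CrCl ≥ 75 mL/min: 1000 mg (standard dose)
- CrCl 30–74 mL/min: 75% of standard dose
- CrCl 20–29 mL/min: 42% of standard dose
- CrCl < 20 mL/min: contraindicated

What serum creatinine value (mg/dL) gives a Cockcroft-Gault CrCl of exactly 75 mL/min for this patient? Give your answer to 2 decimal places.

0.80 mg/dL

Standard dose requires CrCl ≥ 75 mL/min.
Set (140 − 64) × 67 × 0.85 / (72 × SCr) = 75
SCr = (140 − 64) × 67 × 0.85 / (72 × 75) = 0.802 mg/dL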